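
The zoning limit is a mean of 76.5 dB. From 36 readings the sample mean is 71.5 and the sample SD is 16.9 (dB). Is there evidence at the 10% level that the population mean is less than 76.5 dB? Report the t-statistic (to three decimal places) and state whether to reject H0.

t = -1.775; reject H0

H0: μ = 76.5; H1: μ < 76.5 (one-sample t-test, left-tailed).
t = (x̄ − μ₀)/(s/√n) = (71.5 − 76.5)/(16.9/√36) = -1.775
df = n − 1 = 35
p-value = P(T ≤ -1.775) ≈ 0.0423
Since p ≈ 0.0423 < α = 0.1, reject H0; the evidence is statistically significant.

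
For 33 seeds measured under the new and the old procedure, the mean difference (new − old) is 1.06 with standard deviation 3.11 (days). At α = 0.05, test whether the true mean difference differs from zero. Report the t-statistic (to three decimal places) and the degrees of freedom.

t = 1.958, df = 32

H0: μ_d = 0; H1: μ_d ≠ 0 (paired t-test on the differences, two-sided).
t = d̄/(s_d/√n) = 1.06/(3.11/√33) = 1.958
df = n − 1 = 32
Two-sided p-value ≈ 0.0590
Since p ≈ 0.0590 > α = 0.05, fail to reject H0; the evidence is not statistically significant.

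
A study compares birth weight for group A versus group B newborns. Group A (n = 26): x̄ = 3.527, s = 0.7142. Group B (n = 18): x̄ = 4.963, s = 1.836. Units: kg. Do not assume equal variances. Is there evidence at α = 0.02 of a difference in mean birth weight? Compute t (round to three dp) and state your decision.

t = -3.157; reject H0

Let group 1 = group A, group 2 = group B. H0: μ_1 = μ_2; H1: μ_1 ≠ μ_2 (Welch's two-sample t-test, two-sided).
t = (x̄_1 − x̄_2)/√(s_1²/n_1 + s_2²/n_2) = (3.527 − 4.963)/√(0.7142²/26 + 1.836²/18) = -3.157
Welch–Satterthwaite df ≈ 20.59
Two-sided p-value ≈ 0.005
Since p ≈ 0.005 < α = 0.02, reject H0; the evidence is statistically significant.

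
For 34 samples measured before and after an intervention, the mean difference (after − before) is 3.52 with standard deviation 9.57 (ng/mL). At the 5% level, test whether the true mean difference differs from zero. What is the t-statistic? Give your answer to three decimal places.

2.145

H0: μ_d = 0; H1: μ_d ≠ 0 (paired t-test on the differences, two-sided).
t = d̄/(s_d/√n) = 3.52/(9.57/√34) = 2.145
df = n − 1 = 33
Two-sided p-value ≈ 0.0394
Since p ≈ 0.0394 < α = 0.05, reject H0; the data support H1.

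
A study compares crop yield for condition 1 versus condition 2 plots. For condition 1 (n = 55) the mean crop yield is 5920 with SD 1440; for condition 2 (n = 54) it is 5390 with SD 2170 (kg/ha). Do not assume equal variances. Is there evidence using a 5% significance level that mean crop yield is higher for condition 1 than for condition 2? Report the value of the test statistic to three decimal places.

Let group 1 = condition 1, group 2 = condition 2. H0: μ_1 = μ_2; H1: μ_1 > μ_2 (Welch's two-sample t-test, right-tailed).
t = (x̄_1 − x̄_2)/√(s_1²/n_1 + s_2²/n_2) = (5920 − 5390)/√(1440²/55 + 2170²/54) = 1.500
Welch–Satterthwaite df ≈ 91.88
p-value = P(T ≥ 1.500) ≈ 0.069
Since p ≈ 0.069 > α = 0.05, fail to reject H0; the evidence is not statistically significant.

1.500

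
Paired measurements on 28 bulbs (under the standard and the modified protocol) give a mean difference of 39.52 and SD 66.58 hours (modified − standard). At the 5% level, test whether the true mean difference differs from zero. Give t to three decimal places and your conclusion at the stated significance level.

H0: μ_d = 0; H1: μ_d ≠ 0 (paired t-test on the differences, two-sided).
t = d̄/(s_d/√n) = 39.52/(66.58/√28) = 3.141
df = n − 1 = 27
Two-sided p-value ≈ 0.0041
Since p ≈ 0.0041 < α = 0.05, reject H0; the data support H1.

t = 3.141; reject H0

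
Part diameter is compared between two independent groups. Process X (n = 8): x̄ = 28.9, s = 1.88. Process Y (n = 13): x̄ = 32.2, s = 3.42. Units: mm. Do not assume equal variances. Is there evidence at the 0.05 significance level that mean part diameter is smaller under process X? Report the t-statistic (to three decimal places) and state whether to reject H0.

t = -2.849; reject H0

Let group 1 = process X, group 2 = process Y. H0: μ_1 = μ_2; H1: μ_1 < μ_2 (Welch's two-sample t-test, left-tailed).
t = (x̄_1 − x̄_2)/√(s_1²/n_1 + s_2²/n_2) = (28.9 − 32.2)/√(1.88²/8 + 3.42²/13) = -2.849
Welch–Satterthwaite df ≈ 18.88
p-value = P(T ≤ -2.849) ≈ 0.0052
Since p ≈ 0.0052 < α = 0.05, reject H0; the evidence is statistically significant.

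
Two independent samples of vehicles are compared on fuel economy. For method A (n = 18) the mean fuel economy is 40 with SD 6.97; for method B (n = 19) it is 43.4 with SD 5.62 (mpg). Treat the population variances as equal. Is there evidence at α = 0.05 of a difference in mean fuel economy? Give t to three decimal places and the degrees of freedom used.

t = -1.638, df = 35

Let group 1 = method A, group 2 = method B. H0: μ_1 = μ_2; H1: μ_1 ≠ μ_2 (two-sample pooled-variance t-test, two-sided).
s_p² = [(18−1)·6.97² + (19−1)·5.62²]/(18+19−2) = 39.8398
t = (40 − 43.4)/√[39.8398·(1/18 + 1/19)] = -1.638
df = n₁ + n₂ − 2 = 35
Two-sided p-value ≈ 0.110
Since p ≈ 0.110 > α = 0.05, fail to reject H0; the evidence is not statistically significant.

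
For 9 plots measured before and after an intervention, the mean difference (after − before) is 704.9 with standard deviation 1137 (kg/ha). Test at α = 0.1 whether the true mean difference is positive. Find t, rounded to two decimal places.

1.86

H0: μ_d = 0; H1: μ_d > 0 (paired t-test on the differences, right-tailed).
t = d̄/(s_d/√n) = 704.9/(1137/√9) = 1.86
df = n − 1 = 8
p-value = P(T ≥ 1.86) ≈ 0.050
Since p ≈ 0.050 < α = 0.1, reject H0; the data support H1.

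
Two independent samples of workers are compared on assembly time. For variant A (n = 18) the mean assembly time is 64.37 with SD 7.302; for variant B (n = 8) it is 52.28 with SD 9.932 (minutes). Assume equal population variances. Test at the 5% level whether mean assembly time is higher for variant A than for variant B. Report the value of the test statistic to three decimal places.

3.488

Let group 1 = variant A, group 2 = variant B. H0: μ_1 = μ_2; H1: μ_1 > μ_2 (two-sample pooled-variance t-test, right-tailed).
s_p² = [(18−1)·7.302² + (8−1)·9.932²]/(18+8−2) = 66.5391
t = (64.37 − 52.28)/√[66.5391·(1/18 + 1/8)] = 3.488
df = n₁ + n₂ − 2 = 24
p-value = P(T ≥ 3.488) ≈ 0.001
Since p ≈ 0.001 < α = 0.05, reject H0; the data support H1.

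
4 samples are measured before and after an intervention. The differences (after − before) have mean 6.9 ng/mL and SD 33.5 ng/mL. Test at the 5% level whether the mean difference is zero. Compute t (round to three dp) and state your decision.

t = 0.412; fail to reject H0

H0: μ_d = 0; H1: μ_d ≠ 0 (paired t-test on the differences, two-sided).
t = d̄/(s_d/√n) = 6.9/(33.5/√4) = 0.412
df = n − 1 = 3
Two-sided p-value ≈ 0.7080
Since p ≈ 0.7080 > α = 0.05, fail to reject H0; the evidence is not statistically significant.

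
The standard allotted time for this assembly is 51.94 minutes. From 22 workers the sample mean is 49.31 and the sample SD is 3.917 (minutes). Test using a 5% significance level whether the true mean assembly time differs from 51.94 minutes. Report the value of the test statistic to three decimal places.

-3.149

H0: μ = 51.94; H1: μ ≠ 51.94 (one-sample t-test, two-sided).
t = (x̄ − μ₀)/(s/√n) = (49.31 − 51.94)/(3.917/√22) = -3.149
df = n − 1 = 21
Two-sided p-value ≈ 0.005
Since p ≈ 0.005 < α = 0.05, reject H0; the evidence is statistically significant.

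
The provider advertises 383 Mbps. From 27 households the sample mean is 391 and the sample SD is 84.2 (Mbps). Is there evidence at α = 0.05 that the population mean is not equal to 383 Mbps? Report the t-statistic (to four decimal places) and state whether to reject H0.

H0: μ = 383; H1: μ ≠ 383 (one-sample t-test, two-sided).
t = (x̄ − μ₀)/(s/√n) = (391 − 383)/(84.2/√27) = 0.4937
df = n − 1 = 26
Two-sided p-value ≈ 0.6257
Since p ≈ 0.6257 > α = 0.05, fail to reject H0; the evidence is not statistically significant.

t = 0.4937; fail to reject H0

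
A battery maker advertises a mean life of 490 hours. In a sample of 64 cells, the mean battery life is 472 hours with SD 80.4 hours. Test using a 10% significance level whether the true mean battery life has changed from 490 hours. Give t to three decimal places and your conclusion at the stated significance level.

H0: μ = 490; H1: μ ≠ 490 (one-sample t-test, two-sided).
t = (x̄ − μ₀)/(s/√n) = (472 − 490)/(80.4/√64) = -1.791
df = n − 1 = 63
Two-sided p-value ≈ 0.078
Since p ≈ 0.078 < α = 0.1, reject H0; the data support H1.

t = -1.791; reject H0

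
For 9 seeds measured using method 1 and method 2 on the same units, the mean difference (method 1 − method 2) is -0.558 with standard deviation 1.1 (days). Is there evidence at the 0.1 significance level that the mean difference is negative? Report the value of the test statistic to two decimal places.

-1.52

H0: μ_d = 0; H1: μ_d < 0 (paired t-test on the differences, left-tailed).
t = d̄/(s_d/√n) = -0.558/(1.1/√9) = -1.52
df = n − 1 = 8
p-value = P(T ≤ -1.52) ≈ 0.0833
Since p ≈ 0.0833 < α = 0.1, reject H0; the evidence is statistically significant.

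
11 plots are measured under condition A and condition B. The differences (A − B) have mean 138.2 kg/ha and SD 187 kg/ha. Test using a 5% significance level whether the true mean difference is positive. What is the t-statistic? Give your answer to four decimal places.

2.4511

H0: μ_d = 0; H1: μ_d > 0 (paired t-test on the differences, right-tailed).
t = d̄/(s_d/√n) = 138.2/(187/√11) = 2.4511
df = n − 1 = 10
p-value = P(T ≥ 2.4511) ≈ 0.017
Since p ≈ 0.017 < α = 0.05, reject H0; the evidence is statistically significant.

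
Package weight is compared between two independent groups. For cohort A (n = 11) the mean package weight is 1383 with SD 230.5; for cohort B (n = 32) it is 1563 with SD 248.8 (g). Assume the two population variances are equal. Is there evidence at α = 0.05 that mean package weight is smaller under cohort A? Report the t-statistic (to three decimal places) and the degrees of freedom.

t = -2.107, df = 41

Let group 1 = cohort A, group 2 = cohort B. H0: μ_1 = μ_2; H1: μ_1 < μ_2 (two-sample pooled-variance t-test, left-tailed).
s_p² = [(11−1)·230.5² + (32−1)·248.8²]/(11+32−2) = 59762.1
t = (1383 − 1563)/√[59762.1·(1/11 + 1/32)] = -2.107
df = n₁ + n₂ − 2 = 41
p-value = P(T ≤ -2.107) ≈ 0.0207
Since p ≈ 0.0207 < α = 0.05, reject H0; the evidence is statistically significant.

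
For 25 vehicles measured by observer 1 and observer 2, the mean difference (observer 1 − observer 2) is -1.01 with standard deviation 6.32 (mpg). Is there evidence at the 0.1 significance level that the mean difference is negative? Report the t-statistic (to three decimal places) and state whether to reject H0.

t = -0.799; fail to reject H0

H0: μ_d = 0; H1: μ_d < 0 (paired t-test on the differences, left-tailed).
t = d̄/(s_d/√n) = -1.01/(6.32/√25) = -0.799
df = n − 1 = 24
p-value = P(T ≤ -0.799) ≈ 0.216
Since p ≈ 0.216 > α = 0.1, fail to reject H0; the data do not provide sufficient evidence against H0.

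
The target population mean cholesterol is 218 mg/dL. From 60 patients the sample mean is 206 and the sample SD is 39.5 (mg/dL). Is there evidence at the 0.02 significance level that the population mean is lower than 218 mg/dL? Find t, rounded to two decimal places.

H0: μ = 218; H1: μ < 218 (one-sample t-test, left-tailed).
t = (x̄ − μ₀)/(s/√n) = (206 − 218)/(39.5/√60) = -2.35
df = n − 1 = 59
p-value = P(T ≤ -2.35) ≈ 0.011
Since p ≈ 0.011 < α = 0.02, reject H0; the evidence is statistically significant.

-2.35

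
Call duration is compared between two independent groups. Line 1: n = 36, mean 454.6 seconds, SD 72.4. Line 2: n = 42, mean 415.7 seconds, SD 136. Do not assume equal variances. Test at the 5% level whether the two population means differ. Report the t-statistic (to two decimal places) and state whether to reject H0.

t = 1.61; fail to reject H0

Let group 1 = line 1, group 2 = line 2. H0: μ_1 = μ_2; H1: μ_1 ≠ μ_2 (Welch's two-sample t-test, two-sided).
t = (x̄_1 − x̄_2)/√(s_1²/n_1 + s_2²/n_2) = (454.6 − 415.7)/√(72.4²/36 + 136²/42) = 1.61
Welch–Satterthwaite df ≈ 64.35
Two-sided p-value ≈ 0.1130
Since p ≈ 0.1130 > α = 0.05, fail to reject H0; the evidence is not statistically significant.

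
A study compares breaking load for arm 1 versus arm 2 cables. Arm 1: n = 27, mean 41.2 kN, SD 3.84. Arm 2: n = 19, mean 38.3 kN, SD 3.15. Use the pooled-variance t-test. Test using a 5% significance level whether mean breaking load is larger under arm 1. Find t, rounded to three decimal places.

2.710

Let group 1 = arm 1, group 2 = arm 2. H0: μ_1 = μ_2; H1: μ_1 > μ_2 (two-sample pooled-variance t-test, right-tailed).
s_p² = [(27−1)·3.84² + (19−1)·3.15²]/(27+19−2) = 12.7725
t = (41.2 − 38.3)/√[12.7725·(1/27 + 1/19)] = 2.710
df = n₁ + n₂ − 2 = 44
p-value = P(T ≥ 2.710) ≈ 0.005
Since p ≈ 0.005 < α = 0.05, reject H0; the data support H1.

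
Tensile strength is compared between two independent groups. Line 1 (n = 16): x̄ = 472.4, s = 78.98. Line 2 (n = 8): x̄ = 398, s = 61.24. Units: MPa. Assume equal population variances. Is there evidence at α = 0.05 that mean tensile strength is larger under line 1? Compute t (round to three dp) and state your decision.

t = 2.328; reject H0

Let group 1 = line 1, group 2 = line 2. H0: μ_1 = μ_2; H1: μ_1 > μ_2 (two-sample pooled-variance t-test, right-tailed).
s_p² = [(16−1)·78.98² + (8−1)·61.24²]/(16+8−2) = 5446.36
t = (472.4 − 398)/√[5446.36·(1/16 + 1/8)] = 2.328
df = n₁ + n₂ − 2 = 22
p-value = P(T ≥ 2.328) ≈ 0.015
Since p ≈ 0.015 < α = 0.05, reject H0; the evidence is statistically significant.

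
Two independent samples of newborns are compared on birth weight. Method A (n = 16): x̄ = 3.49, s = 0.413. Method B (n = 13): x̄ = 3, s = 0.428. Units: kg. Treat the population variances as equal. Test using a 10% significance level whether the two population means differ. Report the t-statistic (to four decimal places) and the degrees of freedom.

Let group 1 = method A, group 2 = method B. H0: μ_1 = μ_2; H1: μ_1 ≠ μ_2 (two-sample pooled-variance t-test, two-sided).
s_p² = [(16−1)·0.413² + (13−1)·0.428²]/(16+13−2) = 0.176176
t = (3.49 − 3)/√[0.176176·(1/16 + 1/13)] = 3.1265
df = n₁ + n₂ − 2 = 27
Two-sided p-value ≈ 0.0042
Since p ≈ 0.0042 < α = 0.1, reject H0; the data support H1.

t = 3.1265, df = 27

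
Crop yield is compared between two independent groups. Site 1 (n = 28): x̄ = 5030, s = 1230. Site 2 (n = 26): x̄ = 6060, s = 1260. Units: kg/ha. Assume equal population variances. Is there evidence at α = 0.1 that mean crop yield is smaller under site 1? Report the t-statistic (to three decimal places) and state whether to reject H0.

t = -3.039; reject H0

Let group 1 = site 1, group 2 = site 2. H0: μ_1 = μ_2; H1: μ_1 < μ_2 (two-sample pooled-variance t-test, left-tailed).
s_p² = [(28−1)·1230² + (26−1)·1260²]/(28+26−2) = 1548810
t = (5030 − 6060)/√[1548810·(1/28 + 1/26)] = -3.039
df = n₁ + n₂ − 2 = 52
p-value = P(T ≤ -3.039) ≈ 0.002
Since p ≈ 0.002 < α = 0.1, reject H0; the data support H1.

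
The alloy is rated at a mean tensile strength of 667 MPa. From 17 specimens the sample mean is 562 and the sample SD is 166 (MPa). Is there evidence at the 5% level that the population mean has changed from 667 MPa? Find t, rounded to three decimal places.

H0: μ = 667; H1: μ ≠ 667 (one-sample t-test, two-sided).
t = (x̄ − μ₀)/(s/√n) = (562 − 667)/(166/√17) = -2.608
df = n − 1 = 16
Two-sided p-value ≈ 0.019
Since p ≈ 0.019 < α = 0.05, reject H0; the data support H1.

-2.608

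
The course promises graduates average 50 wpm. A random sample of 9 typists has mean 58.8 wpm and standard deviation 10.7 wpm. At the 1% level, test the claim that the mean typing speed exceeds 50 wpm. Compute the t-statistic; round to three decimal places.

2.467

H0: μ = 50; H1: μ > 50 (one-sample t-test, right-tailed).
t = (x̄ − μ₀)/(s/√n) = (58.8 − 50)/(10.7/√9) = 2.467
df = n − 1 = 8
p-value = P(T ≥ 2.467) ≈ 0.0194
Since p ≈ 0.0194 > α = 0.01, fail to reject H0; the data do not provide sufficient evidence against H0.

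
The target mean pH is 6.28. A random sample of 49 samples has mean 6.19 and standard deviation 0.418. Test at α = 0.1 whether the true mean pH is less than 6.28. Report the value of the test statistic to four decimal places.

H0: μ = 6.28; H1: μ < 6.28 (one-sample t-test, left-tailed).
t = (x̄ − μ₀)/(s/√n) = (6.19 − 6.28)/(0.418/√49) = -1.5072
df = n − 1 = 48
p-value = P(T ≤ -1.5072) ≈ 0.0692
Since p ≈ 0.0692 < α = 0.1, reject H0; the data support H1.

-1.5072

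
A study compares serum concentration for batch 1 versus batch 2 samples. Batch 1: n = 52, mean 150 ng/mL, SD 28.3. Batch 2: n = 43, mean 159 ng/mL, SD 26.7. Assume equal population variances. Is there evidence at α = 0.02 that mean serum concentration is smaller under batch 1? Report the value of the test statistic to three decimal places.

Let group 1 = batch 1, group 2 = batch 2. H0: μ_1 = μ_2; H1: μ_1 < μ_2 (two-sample pooled-variance t-test, left-tailed).
s_p² = [(52−1)·28.3² + (43−1)·26.7²]/(52+43−2) = 761.148
t = (150 − 159)/√[761.148·(1/52 + 1/43)] = -1.583
df = n₁ + n₂ − 2 = 93
p-value = P(T ≤ -1.583) ≈ 0.058
Since p ≈ 0.058 > α = 0.02, fail to reject H0; the data do not provide sufficient evidence against H0.

-1.583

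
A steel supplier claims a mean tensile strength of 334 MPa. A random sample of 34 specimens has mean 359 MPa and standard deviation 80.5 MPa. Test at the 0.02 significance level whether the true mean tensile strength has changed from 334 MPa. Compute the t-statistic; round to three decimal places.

H0: μ = 334; H1: μ ≠ 334 (one-sample t-test, two-sided).
t = (x̄ − μ₀)/(s/√n) = (359 − 334)/(80.5/√34) = 1.811
df = n − 1 = 33
Two-sided p-value ≈ 0.0793
Since p ≈ 0.0793 > α = 0.02, fail to reject H0; the evidence is not statistically significant.

1.811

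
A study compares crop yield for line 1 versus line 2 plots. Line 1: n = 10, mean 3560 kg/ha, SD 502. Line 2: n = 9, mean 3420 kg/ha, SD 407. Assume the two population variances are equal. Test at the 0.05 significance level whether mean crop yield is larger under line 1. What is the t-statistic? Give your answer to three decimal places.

Let group 1 = line 1, group 2 = line 2. H0: μ_1 = μ_2; H1: μ_1 > μ_2 (two-sample pooled-variance t-test, right-tailed).
s_p² = [(10−1)·502² + (9−1)·407²]/(10+9−2) = 211366
t = (3560 − 3420)/√[211366·(1/10 + 1/9)] = 0.663
df = n₁ + n₂ − 2 = 17
p-value = P(T ≥ 0.663) ≈ 0.2582
Since p ≈ 0.2582 > α = 0.05, fail to reject H0; the evidence is not statistically significant.

0.663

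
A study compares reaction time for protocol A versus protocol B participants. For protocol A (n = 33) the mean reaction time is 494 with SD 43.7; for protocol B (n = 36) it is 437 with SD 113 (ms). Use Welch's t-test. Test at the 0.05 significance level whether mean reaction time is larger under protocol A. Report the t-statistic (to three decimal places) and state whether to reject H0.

Let group 1 = protocol A, group 2 = protocol B. H0: μ_1 = μ_2; H1: μ_1 > μ_2 (Welch's two-sample t-test, right-tailed).
t = (x̄_1 − x̄_2)/√(s_1²/n_1 + s_2²/n_2) = (494 − 437)/√(43.7²/33 + 113²/36) = 2.806
Welch–Satterthwaite df ≈ 46.01
p-value = P(T ≥ 2.806) ≈ 0.004
Since p ≈ 0.004 < α = 0.05, reject H0; the evidence is statistically significant.

t = 2.806; reject H0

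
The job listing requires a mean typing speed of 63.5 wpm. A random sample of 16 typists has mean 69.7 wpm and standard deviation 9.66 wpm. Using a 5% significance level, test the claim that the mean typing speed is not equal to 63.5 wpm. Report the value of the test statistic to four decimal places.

H0: μ = 63.5; H1: μ ≠ 63.5 (one-sample t-test, two-sided).
t = (x̄ − μ₀)/(s/√n) = (69.7 − 63.5)/(9.66/√16) = 2.5673
df = n − 1 = 15
Two-sided p-value ≈ 0.021
Since p ≈ 0.021 < α = 0.05, reject H0; the evidence is statistically significant.

2.5673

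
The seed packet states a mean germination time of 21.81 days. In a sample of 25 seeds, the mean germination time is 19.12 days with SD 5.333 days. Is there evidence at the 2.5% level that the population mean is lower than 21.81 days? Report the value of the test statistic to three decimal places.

-2.522

H0: μ = 21.81; H1: μ < 21.81 (one-sample t-test, left-tailed).
t = (x̄ − μ₀)/(s/√n) = (19.12 − 21.81)/(5.333/√25) = -2.522
df = n − 1 = 24
p-value = P(T ≤ -2.522) ≈ 0.0094
Since p ≈ 0.0094 < α = 0.025, reject H0; the data support H1.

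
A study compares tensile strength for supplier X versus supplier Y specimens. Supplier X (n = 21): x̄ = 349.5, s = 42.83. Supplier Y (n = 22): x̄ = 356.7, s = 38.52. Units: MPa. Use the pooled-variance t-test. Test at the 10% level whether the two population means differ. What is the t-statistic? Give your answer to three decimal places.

-0.580

Let group 1 = supplier X, group 2 = supplier Y. H0: μ_1 = μ_2; H1: μ_1 ≠ μ_2 (two-sample pooled-variance t-test, two-sided).
s_p² = [(21−1)·42.83² + (22−1)·38.52²]/(21+22−2) = 1654.82
t = (349.5 − 356.7)/√[1654.82·(1/21 + 1/22)] = -0.580
df = n₁ + n₂ − 2 = 41
Two-sided p-value ≈ 0.565
Since p ≈ 0.565 > α = 0.1, fail to reject H0; the evidence is not statistically significant.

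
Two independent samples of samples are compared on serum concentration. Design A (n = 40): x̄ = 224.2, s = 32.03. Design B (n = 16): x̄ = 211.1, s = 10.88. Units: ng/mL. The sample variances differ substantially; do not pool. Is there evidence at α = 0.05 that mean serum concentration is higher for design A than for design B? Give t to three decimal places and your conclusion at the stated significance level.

Let group 1 = design A, group 2 = design B. H0: μ_1 = μ_2; H1: μ_1 > μ_2 (Welch's two-sample t-test, right-tailed).
t = (x̄_1 − x̄_2)/√(s_1²/n_1 + s_2²/n_2) = (224.2 − 211.1)/√(32.03²/40 + 10.88²/16) = 2.279
Welch–Satterthwaite df ≈ 53.23
p-value = P(T ≥ 2.279) ≈ 0.0134
Since p ≈ 0.0134 < α = 0.05, reject H0; the data support H1.

t = 2.279; reject H0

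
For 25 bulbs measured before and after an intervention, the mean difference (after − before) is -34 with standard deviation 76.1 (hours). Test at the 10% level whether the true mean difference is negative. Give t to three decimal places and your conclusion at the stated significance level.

t = -2.234; reject H0

H0: μ_d = 0; H1: μ_d < 0 (paired t-test on the differences, left-tailed).
t = d̄/(s_d/√n) = -34/(76.1/√25) = -2.234
df = n − 1 = 24
p-value = P(T ≤ -2.234) ≈ 0.0175
Since p ≈ 0.0175 < α = 0.1, reject H0; the data support H1.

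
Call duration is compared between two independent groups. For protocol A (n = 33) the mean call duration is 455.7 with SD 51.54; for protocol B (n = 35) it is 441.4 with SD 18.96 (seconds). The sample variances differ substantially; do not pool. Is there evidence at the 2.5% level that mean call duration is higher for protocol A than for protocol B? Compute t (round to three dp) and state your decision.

Let group 1 = protocol A, group 2 = protocol B. H0: μ_1 = μ_2; H1: μ_1 > μ_2 (Welch's two-sample t-test, right-tailed).
t = (x̄_1 − x̄_2)/√(s_1²/n_1 + s_2²/n_2) = (455.7 − 441.4)/√(51.54²/33 + 18.96²/35) = 1.501
Welch–Satterthwaite df ≈ 40.07
p-value = P(T ≥ 1.501) ≈ 0.071
Since p ≈ 0.071 > α = 0.025, fail to reject H0; the data do not provide sufficient evidence against H0.

t = 1.501; fail to reject H0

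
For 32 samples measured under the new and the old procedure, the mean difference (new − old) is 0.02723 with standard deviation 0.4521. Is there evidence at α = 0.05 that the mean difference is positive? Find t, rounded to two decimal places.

H0: μ_d = 0; H1: μ_d > 0 (paired t-test on the differences, right-tailed).
t = d̄/(s_d/√n) = 0.02723/(0.4521/√32) = 0.34
df = n − 1 = 31
p-value = P(T ≥ 0.34) ≈ 0.3678
Since p ≈ 0.3678 > α = 0.05, fail to reject H0; the evidence is not statistically significant.

0.34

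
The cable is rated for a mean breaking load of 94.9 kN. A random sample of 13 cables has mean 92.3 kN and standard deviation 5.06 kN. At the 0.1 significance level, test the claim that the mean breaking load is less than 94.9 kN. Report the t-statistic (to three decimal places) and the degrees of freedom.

t = -1.853, df = 12

H0: μ = 94.9; H1: μ < 94.9 (one-sample t-test, left-tailed).
t = (x̄ − μ₀)/(s/√n) = (92.3 − 94.9)/(5.06/√13) = -1.853
df = n − 1 = 12
p-value = P(T ≤ -1.853) ≈ 0.0443
Since p ≈ 0.0443 < α = 0.1, reject H0; the data support H1.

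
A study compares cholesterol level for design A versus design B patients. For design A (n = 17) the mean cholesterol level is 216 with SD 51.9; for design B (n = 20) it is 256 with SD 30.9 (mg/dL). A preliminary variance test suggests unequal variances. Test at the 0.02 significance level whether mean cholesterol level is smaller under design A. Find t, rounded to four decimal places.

-2.7857

Let group 1 = design A, group 2 = design B. H0: μ_1 = μ_2; H1: μ_1 < μ_2 (Welch's two-sample t-test, left-tailed).
t = (x̄_1 − x̄_2)/√(s_1²/n_1 + s_2²/n_2) = (216 − 256)/√(51.9²/17 + 30.9²/20) = -2.7857
Welch–Satterthwaite df ≈ 25.17
p-value = P(T ≤ -2.7857) ≈ 0.005
Since p ≈ 0.005 < α = 0.02, reject H0; the data support H1.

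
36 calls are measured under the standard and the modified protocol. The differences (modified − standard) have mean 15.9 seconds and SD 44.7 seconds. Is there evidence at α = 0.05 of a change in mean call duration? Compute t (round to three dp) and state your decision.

H0: μ_d = 0; H1: μ_d ≠ 0 (paired t-test on the differences, two-sided).
t = d̄/(s_d/√n) = 15.9/(44.7/√36) = 2.134
df = n − 1 = 35
Two-sided p-value ≈ 0.040
Since p ≈ 0.040 < α = 0.05, reject H0; the evidence is statistically significant.

t = 2.134; reject H0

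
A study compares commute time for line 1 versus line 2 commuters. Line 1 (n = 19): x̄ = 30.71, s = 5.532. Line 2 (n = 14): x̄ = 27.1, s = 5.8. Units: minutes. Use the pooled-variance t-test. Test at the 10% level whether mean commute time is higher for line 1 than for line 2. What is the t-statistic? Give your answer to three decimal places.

Let group 1 = line 1, group 2 = line 2. H0: μ_1 = μ_2; H1: μ_1 > μ_2 (two-sample pooled-variance t-test, right-tailed).
s_p² = [(19−1)·5.532² + (14−1)·5.8²]/(19+14−2) = 31.8766
t = (30.71 − 27.1)/√[31.8766·(1/19 + 1/14)] = 1.815
df = n₁ + n₂ − 2 = 31
p-value = P(T ≥ 1.815) ≈ 0.0396
Since p ≈ 0.0396 < α = 0.1, reject H0; the evidence is statistically significant.

1.815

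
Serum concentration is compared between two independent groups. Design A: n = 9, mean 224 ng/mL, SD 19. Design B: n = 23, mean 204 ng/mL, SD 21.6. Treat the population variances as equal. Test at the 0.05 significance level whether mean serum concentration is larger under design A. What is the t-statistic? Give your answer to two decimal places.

2.43

Let group 1 = design A, group 2 = design B. H0: μ_1 = μ_2; H1: μ_1 > μ_2 (two-sample pooled-variance t-test, right-tailed).
s_p² = [(9−1)·19² + (23−1)·21.6²]/(9+23−2) = 438.411
t = (224 − 204)/√[438.411·(1/9 + 1/23)] = 2.43
df = n₁ + n₂ − 2 = 30
p-value = P(T ≥ 2.43) ≈ 0.011
Since p ≈ 0.011 < α = 0.05, reject H0; the evidence is statistically significant.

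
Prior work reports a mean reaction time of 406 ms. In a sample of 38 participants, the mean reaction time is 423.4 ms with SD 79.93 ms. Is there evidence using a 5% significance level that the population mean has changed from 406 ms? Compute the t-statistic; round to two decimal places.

H0: μ = 406; H1: μ ≠ 406 (one-sample t-test, two-sided).
t = (x̄ − μ₀)/(s/√n) = (423.4 − 406)/(79.93/√38) = 1.34
df = n − 1 = 37
Two-sided p-value ≈ 0.1878
Since p ≈ 0.1878 > α = 0.05, fail to reject H0; the evidence is not statistically significant.

1.34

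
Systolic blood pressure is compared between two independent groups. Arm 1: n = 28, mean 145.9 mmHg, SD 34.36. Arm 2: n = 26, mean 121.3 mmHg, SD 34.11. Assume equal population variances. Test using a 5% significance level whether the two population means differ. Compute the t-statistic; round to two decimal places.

2.64

Let group 1 = arm 1, group 2 = arm 2. H0: μ_1 = μ_2; H1: μ_1 ≠ μ_2 (two-sample pooled-variance t-test, two-sided).
s_p² = [(28−1)·34.36² + (26−1)·34.11²]/(28+26−2) = 1172.38
t = (145.9 − 121.3)/√[1172.38·(1/28 + 1/26)] = 2.64
df = n₁ + n₂ − 2 = 52
Two-sided p-value ≈ 0.011
Since p ≈ 0.011 < α = 0.05, reject H0; the data support H1.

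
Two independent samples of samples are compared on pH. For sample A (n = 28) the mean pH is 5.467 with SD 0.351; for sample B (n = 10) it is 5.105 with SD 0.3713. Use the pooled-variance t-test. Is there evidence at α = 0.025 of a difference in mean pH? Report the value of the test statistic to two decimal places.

Let group 1 = sample A, group 2 = sample B. H0: μ_1 = μ_2; H1: μ_1 ≠ μ_2 (two-sample pooled-variance t-test, two-sided).
s_p² = [(28−1)·0.351² + (10−1)·0.3713²]/(28+10−2) = 0.126867
t = (5.467 − 5.105)/√[0.126867·(1/28 + 1/10)] = 2.76
df = n₁ + n₂ − 2 = 36
Two-sided p-value ≈ 0.009
Since p ≈ 0.009 < α = 0.025, reject H0; the data support H1.

2.76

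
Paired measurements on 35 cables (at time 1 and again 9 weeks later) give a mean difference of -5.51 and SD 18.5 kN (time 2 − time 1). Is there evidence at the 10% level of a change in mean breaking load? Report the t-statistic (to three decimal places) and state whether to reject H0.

t = -1.762; reject H0

H0: μ_d = 0; H1: μ_d ≠ 0 (paired t-test on the differences, two-sided).
t = d̄/(s_d/√n) = -5.51/(18.5/√35) = -1.762
df = n − 1 = 34
Two-sided p-value ≈ 0.0871
Since p ≈ 0.0871 < α = 0.1, reject H0; the data support H1.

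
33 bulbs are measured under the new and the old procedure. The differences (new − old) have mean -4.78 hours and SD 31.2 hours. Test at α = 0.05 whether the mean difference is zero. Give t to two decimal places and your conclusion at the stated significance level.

H0: μ_d = 0; H1: μ_d ≠ 0 (paired t-test on the differences, two-sided).
t = d̄/(s_d/√n) = -4.78/(31.2/√33) = -0.88
df = n − 1 = 32
Two-sided p-value ≈ 0.385
Since p ≈ 0.385 > α = 0.05, fail to reject H0; the data do not provide sufficient evidence against H0.

t = -0.88; fail to reject H0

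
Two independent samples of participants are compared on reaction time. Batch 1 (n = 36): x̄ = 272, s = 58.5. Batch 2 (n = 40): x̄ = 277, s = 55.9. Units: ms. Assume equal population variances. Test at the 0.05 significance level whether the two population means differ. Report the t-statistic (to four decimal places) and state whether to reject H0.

Let group 1 = batch 1, group 2 = batch 2. H0: μ_1 = μ_2; H1: μ_1 ≠ μ_2 (two-sample pooled-variance t-test, two-sided).
s_p² = [(36−1)·58.5² + (40−1)·55.9²]/(36+40−2) = 3265.49
t = (272 − 277)/√[3265.49·(1/36 + 1/40)] = -0.3809
df = n₁ + n₂ − 2 = 74
Two-sided p-value ≈ 0.7044
Since p ≈ 0.7044 > α = 0.05, fail to reject H0; the evidence is not statistically significant.

t = -0.3809; fail to reject H0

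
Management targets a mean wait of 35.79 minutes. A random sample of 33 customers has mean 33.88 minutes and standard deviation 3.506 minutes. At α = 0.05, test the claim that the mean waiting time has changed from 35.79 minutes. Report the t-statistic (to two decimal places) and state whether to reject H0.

t = -3.13; reject H0

H0: μ = 35.79; H1: μ ≠ 35.79 (one-sample t-test, two-sided).
t = (x̄ − μ₀)/(s/√n) = (33.88 − 35.79)/(3.506/√33) = -3.13
df = n − 1 = 32
Two-sided p-value ≈ 0.0037
Since p ≈ 0.0037 < α = 0.05, reject H0; the data support H1.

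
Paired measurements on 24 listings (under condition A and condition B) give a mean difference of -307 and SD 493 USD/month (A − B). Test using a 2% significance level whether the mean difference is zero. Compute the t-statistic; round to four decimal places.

H0: μ_d = 0; H1: μ_d ≠ 0 (paired t-test on the differences, two-sided).
t = d̄/(s_d/√n) = -307/(493/√24) = -3.0507
df = n − 1 = 23
Two-sided p-value ≈ 0.006
Since p ≈ 0.006 < α = 0.02, reject H0; the data support H1.

-3.0507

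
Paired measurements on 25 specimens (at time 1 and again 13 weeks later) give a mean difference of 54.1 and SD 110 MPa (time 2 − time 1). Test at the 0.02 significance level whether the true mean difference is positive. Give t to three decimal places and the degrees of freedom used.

t = 2.459, df = 24

H0: μ_d = 0; H1: μ_d > 0 (paired t-test on the differences, right-tailed).
t = d̄/(s_d/√n) = 54.1/(110/√25) = 2.459
df = n − 1 = 24
p-value = P(T ≥ 2.459) ≈ 0.011
Since p ≈ 0.011 < α = 0.02, reject H0; the evidence is statistically significant.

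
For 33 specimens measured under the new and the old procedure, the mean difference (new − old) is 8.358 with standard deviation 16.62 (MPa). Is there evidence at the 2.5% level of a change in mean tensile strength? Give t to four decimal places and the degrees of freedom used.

t = 2.8889, df = 32

H0: μ_d = 0; H1: μ_d ≠ 0 (paired t-test on the differences, two-sided).
t = d̄/(s_d/√n) = 8.358/(16.62/√33) = 2.8889
df = n − 1 = 32
Two-sided p-value ≈ 0.007
Since p ≈ 0.007 < α = 0.025, reject H0; the data support H1.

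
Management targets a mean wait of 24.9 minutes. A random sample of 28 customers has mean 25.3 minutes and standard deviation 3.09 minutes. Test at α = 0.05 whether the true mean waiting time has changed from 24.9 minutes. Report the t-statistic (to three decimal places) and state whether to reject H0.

t = 0.685; fail to reject H0

H0: μ = 24.9; H1: μ ≠ 24.9 (one-sample t-test, two-sided).
t = (x̄ − μ₀)/(s/√n) = (25.3 − 24.9)/(3.09/√28) = 0.685
df = n − 1 = 27
Two-sided p-value ≈ 0.499
Since p ≈ 0.499 > α = 0.05, fail to reject H0; the data do not provide sufficient evidence against H0.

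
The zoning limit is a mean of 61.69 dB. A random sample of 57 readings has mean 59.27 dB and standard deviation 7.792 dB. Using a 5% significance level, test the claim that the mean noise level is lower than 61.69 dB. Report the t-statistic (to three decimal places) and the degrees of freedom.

t = -2.345, df = 56

H0: μ = 61.69; H1: μ < 61.69 (one-sample t-test, left-tailed).
t = (x̄ − μ₀)/(s/√n) = (59.27 − 61.69)/(7.792/√57) = -2.345
df = n − 1 = 56
p-value = P(T ≤ -2.345) ≈ 0.011
Since p ≈ 0.011 < α = 0.05, reject H0; the data support H1.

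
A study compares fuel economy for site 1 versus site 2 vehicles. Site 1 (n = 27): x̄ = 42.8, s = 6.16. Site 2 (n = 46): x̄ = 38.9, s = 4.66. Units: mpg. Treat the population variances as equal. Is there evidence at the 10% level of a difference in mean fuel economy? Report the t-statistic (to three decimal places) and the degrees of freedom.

t = 3.059, df = 71

Let group 1 = site 1, group 2 = site 2. H0: μ_1 = μ_2; H1: μ_1 ≠ μ_2 (two-sample pooled-variance t-test, two-sided).
s_p² = [(27−1)·6.16² + (46−1)·4.66²]/(27+46−2) = 27.659
t = (42.8 − 38.9)/√[27.659·(1/27 + 1/46)] = 3.059
df = n₁ + n₂ − 2 = 71
Two-sided p-value ≈ 0.0031
Since p ≈ 0.0031 < α = 0.1, reject H0; the data support H1.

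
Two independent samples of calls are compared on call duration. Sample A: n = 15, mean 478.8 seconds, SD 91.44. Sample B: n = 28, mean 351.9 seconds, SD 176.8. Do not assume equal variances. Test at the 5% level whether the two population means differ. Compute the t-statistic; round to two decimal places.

Let group 1 = sample A, group 2 = sample B. H0: μ_1 = μ_2; H1: μ_1 ≠ μ_2 (Welch's two-sample t-test, two-sided).
t = (x̄_1 − x̄_2)/√(s_1²/n_1 + s_2²/n_2) = (478.8 − 351.9)/√(91.44²/15 + 176.8²/28) = 3.10
Welch–Satterthwaite df ≈ 40.99
Two-sided p-value ≈ 0.0035
Since p ≈ 0.0035 < α = 0.05, reject H0; the evidence is statistically significant.

3.10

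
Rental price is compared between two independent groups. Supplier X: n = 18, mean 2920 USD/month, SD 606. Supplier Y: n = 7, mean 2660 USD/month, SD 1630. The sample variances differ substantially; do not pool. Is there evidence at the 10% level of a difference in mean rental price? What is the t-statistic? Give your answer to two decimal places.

0.41

Let group 1 = supplier X, group 2 = supplier Y. H0: μ_1 = μ_2; H1: μ_1 ≠ μ_2 (Welch's two-sample t-test, two-sided).
t = (x̄_1 − x̄_2)/√(s_1²/n_1 + s_2²/n_2) = (2920 − 2660)/√(606²/18 + 1630²/7) = 0.41
Welch–Satterthwaite df ≈ 6.66
Two-sided p-value ≈ 0.6939
Since p ≈ 0.6939 > α = 0.1, fail to reject H0; the data do not provide sufficient evidence against H0.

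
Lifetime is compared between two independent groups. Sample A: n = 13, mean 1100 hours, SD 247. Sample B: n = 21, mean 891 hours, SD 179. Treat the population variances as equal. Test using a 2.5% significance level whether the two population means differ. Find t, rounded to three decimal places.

Let group 1 = sample A, group 2 = sample B. H0: μ_1 = μ_2; H1: μ_1 ≠ μ_2 (two-sample pooled-variance t-test, two-sided).
s_p² = [(13−1)·247² + (21−1)·179²]/(13+21−2) = 42904
t = (1100 − 891)/√[42904·(1/13 + 1/21)] = 2.859
df = n₁ + n₂ − 2 = 32
Two-sided p-value ≈ 0.007
Since p ≈ 0.007 < α = 0.025, reject H0; the data support H1.

2.859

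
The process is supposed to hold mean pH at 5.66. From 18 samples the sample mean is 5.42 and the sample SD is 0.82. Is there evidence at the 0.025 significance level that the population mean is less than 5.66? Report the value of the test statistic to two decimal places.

H0: μ = 5.66; H1: μ < 5.66 (one-sample t-test, left-tailed).
t = (x̄ − μ₀)/(s/√n) = (5.42 − 5.66)/(0.82/√18) = -1.24
df = n − 1 = 17
p-value = P(T ≤ -1.24) ≈ 0.116
Since p ≈ 0.116 > α = 0.025, fail to reject H0; the data do not provide sufficient evidence against H0.

-1.24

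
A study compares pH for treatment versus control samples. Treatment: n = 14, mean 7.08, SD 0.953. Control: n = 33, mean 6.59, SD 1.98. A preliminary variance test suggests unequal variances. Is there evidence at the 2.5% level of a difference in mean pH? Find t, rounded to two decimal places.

Let group 1 = treatment, group 2 = control. H0: μ_1 = μ_2; H1: μ_1 ≠ μ_2 (Welch's two-sample t-test, two-sided).
t = (x̄_1 − x̄_2)/√(s_1²/n_1 + s_2²/n_2) = (7.08 − 6.59)/√(0.953²/14 + 1.98²/33) = 1.14
Welch–Satterthwaite df ≈ 44.11
Two-sided p-value ≈ 0.2591
Since p ≈ 0.2591 > α = 0.025, fail to reject H0; the evidence is not statistically significant.

1.14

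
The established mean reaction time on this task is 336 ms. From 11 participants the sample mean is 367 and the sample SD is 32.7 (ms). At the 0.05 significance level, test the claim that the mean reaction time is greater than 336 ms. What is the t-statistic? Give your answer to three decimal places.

3.144

H0: μ = 336; H1: μ > 336 (one-sample t-test, right-tailed).
t = (x̄ − μ₀)/(s/√n) = (367 − 336)/(32.7/√11) = 3.144
df = n − 1 = 10
p-value = P(T ≥ 3.144) ≈ 0.005
Since p ≈ 0.005 < α = 0.05, reject H0; the data support H1.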